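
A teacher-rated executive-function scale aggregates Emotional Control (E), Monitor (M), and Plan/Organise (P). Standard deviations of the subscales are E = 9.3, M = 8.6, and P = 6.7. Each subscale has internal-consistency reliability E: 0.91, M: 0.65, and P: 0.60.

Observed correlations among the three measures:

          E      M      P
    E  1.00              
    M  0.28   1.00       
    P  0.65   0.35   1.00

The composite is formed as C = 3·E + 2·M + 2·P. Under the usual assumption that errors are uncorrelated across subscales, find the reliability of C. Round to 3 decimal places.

0.887

Var(C) = 3²·9.3² + 2²·8.6² + 2²·6.7² + 2·[6·9.3·8.6·0.28 + 6·9.3·6.7·0.65 + 4·8.6·6.7·0.35] = 1253.81 + 916.087 = 2169.9.
Under uncorrelated errors the observed covariances equal the true-score covariances, so only the own-variance terms attenuate.
True-score variance = [3²·9.3²·0.91 + 2²·8.6²·0.65 + 2²·6.7²·0.60] + 916.087 = 1008.39 + 916.087 = 1924.47.
Reliability = 1924.47 / 2169.9 = 0.887.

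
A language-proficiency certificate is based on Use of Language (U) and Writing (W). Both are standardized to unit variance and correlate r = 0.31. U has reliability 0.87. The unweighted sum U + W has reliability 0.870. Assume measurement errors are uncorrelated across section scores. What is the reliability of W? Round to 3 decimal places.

0.789

Var(U+W) = 2 + 2·0.31 = 2.620.
True-score variance = ρ_U + ρ_W + 2·0.31, so 0.870 = (0.87 + ρ_W + 0.62) / 2.620.
ρ_W = 0.870·2.620 − 0.87 − 0.62 = 0.789.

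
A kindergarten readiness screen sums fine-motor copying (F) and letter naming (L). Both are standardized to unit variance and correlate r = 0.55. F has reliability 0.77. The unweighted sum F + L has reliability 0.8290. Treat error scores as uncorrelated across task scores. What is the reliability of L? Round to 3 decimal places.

0.700

Var(F+L) = 2 + 2·0.55 = 3.100.
True-score variance = ρ_F + ρ_L + 2·0.55, so 0.8290 = (0.77 + ρ_L + 1.10) / 3.100.
ρ_L = 0.8290·3.100 − 0.77 − 1.10 = 0.700.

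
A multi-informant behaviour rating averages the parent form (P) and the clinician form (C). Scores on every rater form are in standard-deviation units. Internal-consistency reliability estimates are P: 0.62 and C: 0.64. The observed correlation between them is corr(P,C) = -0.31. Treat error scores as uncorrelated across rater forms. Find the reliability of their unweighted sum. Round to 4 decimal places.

0.4638

Var(P+C) = 2 + 2·[(-0.31)] = 2 − 0.62 = 1.38.
With uncorrelated errors the cross-covariances are all true-score covariance, so they carry over unchanged; only the diagonal terms shrink to ρᵢσᵢ².
True-score variance = [0.62 + 0.64] − 0.62 = 1.26 − 0.62 = 0.64.
Reliability = 0.64 / 1.38 = 0.4638.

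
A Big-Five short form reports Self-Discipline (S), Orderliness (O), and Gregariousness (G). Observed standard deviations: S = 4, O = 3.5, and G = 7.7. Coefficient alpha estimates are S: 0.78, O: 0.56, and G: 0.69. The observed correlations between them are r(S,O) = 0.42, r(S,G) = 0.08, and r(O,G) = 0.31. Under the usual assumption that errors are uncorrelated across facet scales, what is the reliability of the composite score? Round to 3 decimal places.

0.774

Var(S+O+G) = 4² + 3.5² + 7.7² + 2·[4·3.5·0.42 + 4·7.7·0.08 + 3.5·7.7·0.31] = 87.54 + 33.397 = 120.937.
With uncorrelated errors the cross-covariances are all true-score covariance, so they carry over unchanged; only the diagonal terms shrink to ρᵢσᵢ².
True-score variance = [4²·0.78 + 3.5²·0.56 + 7.7²·0.69] + 33.397 = 60.2501 + 33.397 = 93.6471.
Reliability = 93.6471 / 120.937 = 0.774.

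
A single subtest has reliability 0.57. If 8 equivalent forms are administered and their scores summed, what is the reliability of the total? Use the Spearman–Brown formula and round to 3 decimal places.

ρ_k = kρ / (1 + (k−1)ρ) = 8·0.57 / (1 + 7·0.57) = 4.560 / 4.990 = 0.914.

0.914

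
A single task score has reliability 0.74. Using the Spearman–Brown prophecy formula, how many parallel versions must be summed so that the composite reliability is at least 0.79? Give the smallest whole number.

k ≥ ρ*(1−ρ₁)/(ρ₁(1−ρ*)) = 0.79·0.26 / (0.74·0.21) = 1.322.
Smallest integer k = 2.

2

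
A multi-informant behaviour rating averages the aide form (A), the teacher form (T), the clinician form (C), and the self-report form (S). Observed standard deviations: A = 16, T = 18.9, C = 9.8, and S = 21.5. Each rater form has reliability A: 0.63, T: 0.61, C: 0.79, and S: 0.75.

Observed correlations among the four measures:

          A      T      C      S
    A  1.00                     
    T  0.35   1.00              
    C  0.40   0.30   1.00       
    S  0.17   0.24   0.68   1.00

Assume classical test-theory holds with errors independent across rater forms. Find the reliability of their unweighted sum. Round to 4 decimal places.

0.8333

Var(A+T+C+S) = 16² + 18.9² + 9.8² + 21.5² + 2·[16·18.9·0.35 + 16·9.8·0.40 + 16·21.5·0.17 + 18.9·9.8·0.30 + 18.9·21.5·0.24 + 9.8·21.5·0.68] = 1171.5 + 1046.81 = 2218.31.
Because errors are independent across components, Cov(Tᵢ,Tⱼ) = Cov(Xᵢ,Xⱼ); the off-diagonal part of the true-score variance is the same as above.
True-score variance = [16²·0.63 + 18.9²·0.61 + 9.8²·0.79 + 21.5²·0.75] + 1046.81 = 801.737 + 1046.81 = 1848.55.
Reliability = 1848.55 / 2218.31 = 0.8333.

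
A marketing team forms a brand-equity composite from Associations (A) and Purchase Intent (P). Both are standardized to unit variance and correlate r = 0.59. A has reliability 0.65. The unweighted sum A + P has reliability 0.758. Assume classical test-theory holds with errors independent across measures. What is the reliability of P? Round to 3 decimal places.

0.580

Var(A+P) = 2 + 2·0.59 = 3.180.
True-score variance = ρ_A + ρ_P + 2·0.59, so 0.758 = (0.65 + ρ_P + 1.18) / 3.180.
ρ_P = 0.758·3.180 − 0.65 − 1.18 = 0.580.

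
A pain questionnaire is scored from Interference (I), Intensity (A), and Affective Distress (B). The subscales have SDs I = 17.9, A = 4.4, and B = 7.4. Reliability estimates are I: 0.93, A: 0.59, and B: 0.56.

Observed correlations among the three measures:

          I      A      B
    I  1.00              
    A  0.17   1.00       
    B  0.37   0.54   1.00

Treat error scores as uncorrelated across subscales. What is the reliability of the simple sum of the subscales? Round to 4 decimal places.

0.9018

Var(I+A+B) = 17.9² + 4.4² + 7.4² + 2·[17.9·4.4·0.17 + 17.9·7.4·0.37 + 4.4·7.4·0.54] = 394.53 + 159.964 = 554.494.
With uncorrelated errors the cross-covariances are all true-score covariance, so they carry over unchanged; only the diagonal terms shrink to ρᵢσᵢ².
True-score variance = [17.9²·0.93 + 4.4²·0.59 + 7.4²·0.56] + 159.964 = 340.069 + 159.964 = 500.033.
Reliability = 500.033 / 554.494 = 0.9018.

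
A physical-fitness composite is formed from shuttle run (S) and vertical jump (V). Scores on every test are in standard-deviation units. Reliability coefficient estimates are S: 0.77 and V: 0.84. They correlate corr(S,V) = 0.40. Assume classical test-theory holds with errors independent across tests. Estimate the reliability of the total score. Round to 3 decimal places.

Var(S+V) = 2 + 2·[0.40] = 2 + 0.8 = 2.8.
Under uncorrelated errors the observed covariances equal the true-score covariances, so only the own-variance terms attenuate.
True-score variance = [0.77 + 0.84] + 0.8 = 1.61 + 0.8 = 2.41.
Reliability = 2.41 / 2.8 = 0.861.

0.861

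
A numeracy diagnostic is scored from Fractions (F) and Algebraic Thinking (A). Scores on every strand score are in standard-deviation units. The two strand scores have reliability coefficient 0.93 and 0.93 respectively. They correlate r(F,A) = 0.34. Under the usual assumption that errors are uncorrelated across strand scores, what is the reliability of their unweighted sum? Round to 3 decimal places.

0.948

Var(F+A) = 2 + 2·[0.34] = 2 + 0.68 = 2.68.
Because errors are independent across components, Cov(Tᵢ,Tⱼ) = Cov(Xᵢ,Xⱼ); the off-diagonal part of the true-score variance is the same as above.
True-score variance = [0.93 + 0.93] + 0.68 = 1.86 + 0.68 = 2.54.
Reliability = 2.54 / 2.68 = 0.948.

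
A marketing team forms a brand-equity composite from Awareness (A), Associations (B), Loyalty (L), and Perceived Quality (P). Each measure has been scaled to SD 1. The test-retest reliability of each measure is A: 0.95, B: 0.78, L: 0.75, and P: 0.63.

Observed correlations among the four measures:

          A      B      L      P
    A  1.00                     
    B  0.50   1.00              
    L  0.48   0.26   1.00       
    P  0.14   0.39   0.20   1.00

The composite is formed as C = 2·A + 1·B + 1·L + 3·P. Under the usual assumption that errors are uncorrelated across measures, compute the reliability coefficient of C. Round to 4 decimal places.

Var(C) = 2² + 1 + 1 + 3² + 2·[2·0.50 + 2·0.48 + 6·0.14 + 0.26 + 3·0.39 + 3·0.20] = 15 + 9.66 = 24.66.
With uncorrelated errors the cross-covariances are all true-score covariance, so they carry over unchanged; only the diagonal terms shrink to ρᵢσᵢ².
True-score variance = [2²·0.95 + 0.78 + 0.75 + 3²·0.63] + 9.66 = 11 + 9.66 = 20.66.
Reliability = 20.66 / 24.66 = 0.8378.

0.8378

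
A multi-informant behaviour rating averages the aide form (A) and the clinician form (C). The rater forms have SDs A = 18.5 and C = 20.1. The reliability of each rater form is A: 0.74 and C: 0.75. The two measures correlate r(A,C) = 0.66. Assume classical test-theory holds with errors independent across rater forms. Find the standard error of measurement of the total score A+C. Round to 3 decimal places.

Var(total) = 746.26 + 490.842 = 1237.1.
True-score variance = 556.273 + 490.842 = 1047.11, so reliability = 0.8464.
Error variance = 1237.1 − 1047.11 = 189.987; SEM = √189.987 = 13.784.

13.784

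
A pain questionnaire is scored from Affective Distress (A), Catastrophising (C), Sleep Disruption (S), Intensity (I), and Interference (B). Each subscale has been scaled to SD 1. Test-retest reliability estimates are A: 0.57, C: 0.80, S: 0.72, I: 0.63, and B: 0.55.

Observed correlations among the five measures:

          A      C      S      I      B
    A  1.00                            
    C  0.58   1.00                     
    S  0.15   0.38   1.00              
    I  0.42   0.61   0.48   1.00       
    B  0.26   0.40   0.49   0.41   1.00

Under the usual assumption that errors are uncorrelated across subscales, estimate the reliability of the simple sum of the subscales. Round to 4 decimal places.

0.8705

Var(A+C+S+I+B) = 5 + 2·[0.58 + 0.15 + 0.42 + 0.26 + 0.38 + 0.61 + 0.40 + 0.48 + 0.49 + 0.41] = 5 + 8.36 = 13.36.
Under uncorrelated errors the observed covariances equal the true-score covariances, so only the own-variance terms attenuate.
True-score variance = [0.57 + 0.80 + 0.72 + 0.63 + 0.55] + 8.36 = 3.27 + 8.36 = 11.63.
Reliability = 11.63 / 13.36 = 0.8705.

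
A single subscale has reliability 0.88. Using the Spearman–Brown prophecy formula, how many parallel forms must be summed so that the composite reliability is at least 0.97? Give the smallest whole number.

k ≥ ρ*(1−ρ₁)/(ρ₁(1−ρ*)) = 0.97·0.12 / (0.88·0.03) = 4.409.
Smallest integer k = 5.

5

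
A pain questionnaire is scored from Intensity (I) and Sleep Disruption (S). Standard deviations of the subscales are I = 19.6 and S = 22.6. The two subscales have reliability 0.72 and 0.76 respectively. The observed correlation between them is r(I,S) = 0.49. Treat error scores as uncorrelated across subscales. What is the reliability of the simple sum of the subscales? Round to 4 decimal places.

0.8268

Var(I+S) = 19.6² + 22.6² + 2·[19.6·22.6·0.49] = 894.92 + 434.101 = 1329.02.
With uncorrelated errors the cross-covariances are all true-score covariance, so they carry over unchanged; only the diagonal terms shrink to ρᵢσᵢ².
True-score variance = [19.6²·0.72 + 22.6²·0.76] + 434.101 = 664.773 + 434.101 = 1098.87.
Reliability = 1098.87 / 1329.02 = 0.8268.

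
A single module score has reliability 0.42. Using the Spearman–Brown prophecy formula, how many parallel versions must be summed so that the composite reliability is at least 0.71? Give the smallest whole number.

4

k ≥ ρ*(1−ρ₁)/(ρ₁(1−ρ*)) = 0.71·0.58 / (0.42·0.29) = 3.381.
Smallest integer k = 4.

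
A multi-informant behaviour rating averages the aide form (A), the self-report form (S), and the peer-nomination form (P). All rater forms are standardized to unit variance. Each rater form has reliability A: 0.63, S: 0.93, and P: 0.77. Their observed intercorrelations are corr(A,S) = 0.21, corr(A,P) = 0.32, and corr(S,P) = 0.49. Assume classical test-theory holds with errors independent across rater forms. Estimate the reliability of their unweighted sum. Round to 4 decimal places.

0.8671

Var(A+S+P) = 3 + 2·[0.21 + 0.32 + 0.49] = 3 + 2.04 = 5.04.
With uncorrelated errors the cross-covariances are all true-score covariance, so they carry over unchanged; only the diagonal terms shrink to ρᵢσᵢ².
True-score variance = [0.63 + 0.93 + 0.77] + 2.04 = 2.33 + 2.04 = 4.37.
Reliability = 4.37 / 5.04 = 0.8671.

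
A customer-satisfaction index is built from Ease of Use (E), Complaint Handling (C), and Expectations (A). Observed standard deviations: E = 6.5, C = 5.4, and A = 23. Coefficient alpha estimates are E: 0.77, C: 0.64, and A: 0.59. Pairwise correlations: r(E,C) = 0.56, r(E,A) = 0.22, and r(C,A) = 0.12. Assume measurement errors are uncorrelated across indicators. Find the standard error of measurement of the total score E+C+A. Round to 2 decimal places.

15.40

Var(total) = 600.41 + 134.9 = 735.31.
True-score variance = 363.305 + 134.9 = 498.205, so reliability = 0.6775.
Error variance = 735.31 − 498.205 = 237.105; SEM = √237.105 = 15.40.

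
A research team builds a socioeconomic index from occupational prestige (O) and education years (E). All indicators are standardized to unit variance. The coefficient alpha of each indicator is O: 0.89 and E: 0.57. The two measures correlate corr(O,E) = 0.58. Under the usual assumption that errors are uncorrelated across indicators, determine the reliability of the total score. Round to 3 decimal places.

Var(O+E) = 2 + 2·[0.58] = 2 + 1.16 = 3.16.
Because errors are independent across components, Cov(Tᵢ,Tⱼ) = Cov(Xᵢ,Xⱼ); the off-diagonal part of the true-score variance is the same as above.
True-score variance = [0.89 + 0.57] + 1.16 = 1.46 + 1.16 = 2.62.
Reliability = 2.62 / 3.16 = 0.829.

0.829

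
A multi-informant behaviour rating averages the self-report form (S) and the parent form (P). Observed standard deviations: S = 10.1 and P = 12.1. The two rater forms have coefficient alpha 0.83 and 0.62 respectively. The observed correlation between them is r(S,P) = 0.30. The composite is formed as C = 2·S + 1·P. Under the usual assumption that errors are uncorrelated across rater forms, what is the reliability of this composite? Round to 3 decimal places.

Var(C) = 2²·10.1² + 12.1² + 2·[2·10.1·12.1·0.30] = 554.45 + 146.652 = 701.102.
Under uncorrelated errors the observed covariances equal the true-score covariances, so only the own-variance terms attenuate.
True-score variance = [2²·10.1²·0.83 + 12.1²·0.62] + 146.652 = 429.447 + 146.652 = 576.099.
Reliability = 576.099 / 701.102 = 0.822.

0.822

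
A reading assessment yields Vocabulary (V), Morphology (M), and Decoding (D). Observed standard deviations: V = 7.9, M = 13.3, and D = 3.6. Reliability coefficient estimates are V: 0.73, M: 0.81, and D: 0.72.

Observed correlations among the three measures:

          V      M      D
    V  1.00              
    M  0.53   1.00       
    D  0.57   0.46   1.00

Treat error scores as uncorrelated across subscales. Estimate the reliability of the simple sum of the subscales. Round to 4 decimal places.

0.8771

Var(V+M+D) = 7.9² + 13.3² + 3.6² + 2·[7.9·13.3·0.53 + 7.9·3.6·0.57 + 13.3·3.6·0.46] = 252.26 + 187.845 = 440.105.
Because errors are independent across components, Cov(Tᵢ,Tⱼ) = Cov(Xᵢ,Xⱼ); the off-diagonal part of the true-score variance is the same as above.
True-score variance = [7.9²·0.73 + 13.3²·0.81 + 3.6²·0.72] + 187.845 = 198.171 + 187.845 = 386.017.
Reliability = 386.017 / 440.105 = 0.8771.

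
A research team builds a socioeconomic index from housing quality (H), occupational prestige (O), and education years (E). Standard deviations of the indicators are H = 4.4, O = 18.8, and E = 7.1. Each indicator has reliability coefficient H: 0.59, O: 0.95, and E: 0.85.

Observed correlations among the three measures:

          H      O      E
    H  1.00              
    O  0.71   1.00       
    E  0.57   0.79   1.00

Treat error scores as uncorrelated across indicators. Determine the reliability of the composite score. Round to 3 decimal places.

0.958

Var(H+O+E) = 4.4² + 18.8² + 7.1² + 2·[4.4·18.8·0.71 + 4.4·7.1·0.57 + 18.8·7.1·0.79] = 423.21 + 363.974 = 787.184.
Because errors are independent across components, Cov(Tᵢ,Tⱼ) = Cov(Xᵢ,Xⱼ); the off-diagonal part of the true-score variance is the same as above.
True-score variance = [4.4²·0.59 + 18.8²·0.95 + 7.1²·0.85] + 363.974 = 390.039 + 363.974 = 754.013.
Reliability = 754.013 / 787.184 = 0.958.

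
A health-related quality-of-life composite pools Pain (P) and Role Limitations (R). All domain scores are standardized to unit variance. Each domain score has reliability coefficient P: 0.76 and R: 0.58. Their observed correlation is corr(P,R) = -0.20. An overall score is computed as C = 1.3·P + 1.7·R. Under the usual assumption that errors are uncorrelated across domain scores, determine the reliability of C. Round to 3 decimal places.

Var(C) = 1.3² + 1.7² + 2·[2.21·(-0.20)] = 4.58 − 0.884 = 3.696.
Under uncorrelated errors the observed covariances equal the true-score covariances, so only the own-variance terms attenuate.
True-score variance = [1.3²·0.76 + 1.7²·0.58] − 0.884 = 2.9606 − 0.884 = 2.0766.
Reliability = 2.0766 / 3.696 = 0.562.

0.562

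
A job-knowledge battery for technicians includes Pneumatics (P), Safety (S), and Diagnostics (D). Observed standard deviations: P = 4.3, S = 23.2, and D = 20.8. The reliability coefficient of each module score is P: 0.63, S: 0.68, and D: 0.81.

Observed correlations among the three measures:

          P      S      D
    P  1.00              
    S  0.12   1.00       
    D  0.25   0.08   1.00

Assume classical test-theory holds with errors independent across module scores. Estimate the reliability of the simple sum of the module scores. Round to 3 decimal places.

Var(P+S+D) = 4.3² + 23.2² + 20.8² + 2·[4.3·23.2·0.12 + 4.3·20.8·0.25 + 23.2·20.8·0.08] = 989.37 + 145.872 = 1135.24.
With uncorrelated errors the cross-covariances are all true-score covariance, so they carry over unchanged; only the diagonal terms shrink to ρᵢσᵢ².
True-score variance = [4.3²·0.63 + 23.2²·0.68 + 20.8²·0.81] + 145.872 = 728.09 + 145.872 = 873.962.
Reliability = 873.962 / 1135.24 = 0.770.

0.770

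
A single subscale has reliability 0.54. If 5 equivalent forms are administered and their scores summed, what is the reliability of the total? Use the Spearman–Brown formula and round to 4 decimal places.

ρ_k = kρ / (1 + (k−1)ρ) = 5·0.54 / (1 + 4·0.54) = 2.700 / 3.160 = 0.8544.

0.8544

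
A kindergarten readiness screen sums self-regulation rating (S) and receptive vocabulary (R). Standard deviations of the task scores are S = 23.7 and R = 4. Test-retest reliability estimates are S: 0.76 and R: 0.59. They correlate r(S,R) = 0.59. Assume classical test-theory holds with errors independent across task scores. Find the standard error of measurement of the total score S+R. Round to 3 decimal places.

Var(total) = 577.69 + 111.864 = 689.554.
True-score variance = 436.324 + 111.864 = 548.188, so reliability = 0.7950.
Error variance = 689.554 − 548.188 = 141.366; SEM = √141.366 = 11.890.

11.890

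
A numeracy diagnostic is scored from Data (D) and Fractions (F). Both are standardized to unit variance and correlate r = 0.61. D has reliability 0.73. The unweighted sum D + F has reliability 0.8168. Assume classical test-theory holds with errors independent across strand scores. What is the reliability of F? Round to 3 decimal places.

Var(D+F) = 2 + 2·0.61 = 3.220.
True-score variance = ρ_D + ρ_F + 2·0.61, so 0.8168 = (0.73 + ρ_F + 1.22) / 3.220.
ρ_F = 0.8168·3.220 − 0.73 − 1.22 = 0.680.

0.680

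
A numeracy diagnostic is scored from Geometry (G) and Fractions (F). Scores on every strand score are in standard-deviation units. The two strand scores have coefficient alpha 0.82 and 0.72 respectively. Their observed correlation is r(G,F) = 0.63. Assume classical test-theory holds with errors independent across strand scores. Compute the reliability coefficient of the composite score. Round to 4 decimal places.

Var(G+F) = 2 + 2·[0.63] = 2 + 1.26 = 3.26.
Under uncorrelated errors the observed covariances equal the true-score covariances, so only the own-variance terms attenuate.
True-score variance = [0.82 + 0.72] + 1.26 = 1.54 + 1.26 = 2.8.
Reliability = 2.8 / 3.26 = 0.8589.

0.8589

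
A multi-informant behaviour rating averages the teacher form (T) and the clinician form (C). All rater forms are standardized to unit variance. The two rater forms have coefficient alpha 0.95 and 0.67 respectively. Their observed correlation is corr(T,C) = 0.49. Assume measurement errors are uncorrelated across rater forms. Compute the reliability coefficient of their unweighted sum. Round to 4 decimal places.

0.8725

Var(T+C) = 2 + 2·[0.49] = 2 + 0.98 = 2.98.
Under uncorrelated errors the observed covariances equal the true-score covariances, so only the own-variance terms attenuate.
True-score variance = [0.95 + 0.67] + 0.98 = 1.62 + 0.98 = 2.6.
Reliability = 2.6 / 2.98 = 0.8725.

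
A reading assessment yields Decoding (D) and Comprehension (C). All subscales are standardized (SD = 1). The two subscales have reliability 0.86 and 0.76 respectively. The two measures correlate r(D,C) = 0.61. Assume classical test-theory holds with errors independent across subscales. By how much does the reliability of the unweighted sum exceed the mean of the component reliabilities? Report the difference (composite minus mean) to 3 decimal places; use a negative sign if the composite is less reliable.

0.072

Var(sum) = 2 + 1.22 = 3.22; true-score variance = 1.62 + 1.22 = 2.84; composite reliability = 0.8820.
Mean component reliability = 0.8100.
Difference = 0.8820 − 0.8100 = 0.072.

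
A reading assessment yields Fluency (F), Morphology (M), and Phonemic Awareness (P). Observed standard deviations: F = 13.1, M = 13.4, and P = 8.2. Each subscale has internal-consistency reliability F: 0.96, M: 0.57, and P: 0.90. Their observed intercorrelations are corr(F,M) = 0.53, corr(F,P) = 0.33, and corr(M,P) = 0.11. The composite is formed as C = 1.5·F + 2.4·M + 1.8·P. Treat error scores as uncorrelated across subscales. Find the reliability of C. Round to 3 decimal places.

0.815

Var(C) = 1.5²·13.1² + 2.4²·13.4² + 1.8²·8.2² + 2·[3.6·13.1·13.4·0.53 + 2.7·13.1·8.2·0.33 + 4.32·13.4·8.2·0.11] = 1638.25 + 965.713 = 2603.96.
With uncorrelated errors the cross-covariances are all true-score covariance, so they carry over unchanged; only the diagonal terms shrink to ρᵢσᵢ².
True-score variance = [1.5²·13.1²·0.96 + 2.4²·13.4²·0.57 + 1.8²·8.2²·0.90] + 965.713 = 1156.28 + 965.713 = 2121.99.
Reliability = 2121.99 / 2603.96 = 0.815.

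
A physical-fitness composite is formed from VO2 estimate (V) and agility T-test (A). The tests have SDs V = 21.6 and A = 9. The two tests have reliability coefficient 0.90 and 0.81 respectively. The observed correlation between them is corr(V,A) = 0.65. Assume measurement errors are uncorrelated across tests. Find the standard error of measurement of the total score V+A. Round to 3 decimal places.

7.877

Var(total) = 547.56 + 252.72 = 800.28.
True-score variance = 485.514 + 252.72 = 738.234, so reliability = 0.9225.
Error variance = 800.28 − 738.234 = 62.046; SEM = √62.046 = 7.877.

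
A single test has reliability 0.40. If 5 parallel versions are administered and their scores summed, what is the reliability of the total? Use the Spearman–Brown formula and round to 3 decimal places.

ρ_k = kρ / (1 + (k−1)ρ) = 5·0.40 / (1 + 4·0.40) = 2.000 / 2.600 = 0.769.

0.769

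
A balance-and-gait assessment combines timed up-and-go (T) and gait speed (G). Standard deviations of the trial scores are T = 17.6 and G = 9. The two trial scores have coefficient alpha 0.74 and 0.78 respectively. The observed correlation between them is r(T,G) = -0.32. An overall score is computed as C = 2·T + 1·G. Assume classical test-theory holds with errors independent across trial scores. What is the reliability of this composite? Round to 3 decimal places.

Var(C) = 2²·17.6² + 9² + 2·[2·17.6·9·(-0.32)] = 1320.04 − 202.752 = 1117.29.
With uncorrelated errors the cross-covariances are all true-score covariance, so they carry over unchanged; only the diagonal terms shrink to ρᵢσᵢ².
True-score variance = [2²·17.6²·0.74 + 9²·0.78] − 202.752 = 980.07 − 202.752 = 777.318.
Reliability = 777.318 / 1117.29 = 0.696.

0.696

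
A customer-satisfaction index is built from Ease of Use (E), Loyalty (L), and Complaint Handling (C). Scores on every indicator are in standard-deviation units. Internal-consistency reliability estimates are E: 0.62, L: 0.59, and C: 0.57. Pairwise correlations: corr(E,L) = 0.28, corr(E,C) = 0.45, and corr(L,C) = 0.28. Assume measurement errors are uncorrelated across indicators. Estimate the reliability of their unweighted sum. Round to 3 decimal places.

Var(E+L+C) = 3 + 2·[0.28 + 0.45 + 0.28] = 3 + 2.02 = 5.02.
Under uncorrelated errors the observed covariances equal the true-score covariances, so only the own-variance terms attenuate.
True-score variance = [0.62 + 0.59 + 0.57] + 2.02 = 1.78 + 2.02 = 3.8.
Reliability = 3.8 / 5.02 = 0.757.

0.757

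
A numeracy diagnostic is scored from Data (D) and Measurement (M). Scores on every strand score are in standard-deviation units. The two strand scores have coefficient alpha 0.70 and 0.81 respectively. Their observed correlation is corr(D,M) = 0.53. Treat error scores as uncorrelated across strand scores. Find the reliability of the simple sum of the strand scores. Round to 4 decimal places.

Var(D+M) = 2 + 2·[0.53] = 2 + 1.06 = 3.06.
With uncorrelated errors the cross-covariances are all true-score covariance, so they carry over unchanged; only the diagonal terms shrink to ρᵢσᵢ².
True-score variance = [0.70 + 0.81] + 1.06 = 1.51 + 1.06 = 2.57.
Reliability = 2.57 / 3.06 = 0.8399.

0.8399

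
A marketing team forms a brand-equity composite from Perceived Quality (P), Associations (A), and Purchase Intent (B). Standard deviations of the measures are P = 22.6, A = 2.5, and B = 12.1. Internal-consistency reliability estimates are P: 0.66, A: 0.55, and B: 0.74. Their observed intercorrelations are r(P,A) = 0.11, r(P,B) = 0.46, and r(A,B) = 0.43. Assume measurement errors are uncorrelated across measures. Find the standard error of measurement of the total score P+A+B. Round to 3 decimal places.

Var(total) = 663.42 + 290.028 = 953.448.
True-score variance = 448.883 + 290.028 = 738.911, so reliability = 0.7750.
Error variance = 953.448 − 738.911 = 214.537; SEM = √214.537 = 14.647.

14.647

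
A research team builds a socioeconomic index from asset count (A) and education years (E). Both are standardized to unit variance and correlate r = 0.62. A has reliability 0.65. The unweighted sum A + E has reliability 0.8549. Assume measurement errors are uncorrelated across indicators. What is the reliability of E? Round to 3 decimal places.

Var(A+E) = 2 + 2·0.62 = 3.240.
True-score variance = ρ_A + ρ_E + 2·0.62, so 0.8549 = (0.65 + ρ_E + 1.24) / 3.240.
ρ_E = 0.8549·3.240 − 0.65 − 1.24 = 0.880.

0.880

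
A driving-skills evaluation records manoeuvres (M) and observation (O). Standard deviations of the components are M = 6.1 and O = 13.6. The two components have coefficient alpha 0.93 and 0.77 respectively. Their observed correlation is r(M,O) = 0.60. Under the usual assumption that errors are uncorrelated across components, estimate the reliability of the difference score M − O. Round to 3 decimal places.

Var(M−O) = 6.1² + 13.6² − 2·6.1·13.6·0.60 = 222.17 − 99.552 = 122.618.
Because errors are independent across components, Cov(Tᵢ,Tⱼ) = Cov(Xᵢ,Xⱼ); the off-diagonal part of the true-score variance is the same as above.
True-score variance = [6.1²·0.93 + 13.6²·0.77] − 99.552 = 177.024 − 99.552 = 77.4725.
Reliability = 77.4725 / 122.618 = 0.632.

0.632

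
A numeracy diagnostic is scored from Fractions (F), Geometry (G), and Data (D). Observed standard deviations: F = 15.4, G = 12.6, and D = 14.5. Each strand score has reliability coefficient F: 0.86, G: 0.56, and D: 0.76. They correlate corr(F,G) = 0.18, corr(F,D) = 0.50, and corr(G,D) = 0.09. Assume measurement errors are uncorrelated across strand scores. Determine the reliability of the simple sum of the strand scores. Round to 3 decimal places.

0.835

Var(F+G+D) = 15.4² + 12.6² + 14.5² + 2·[15.4·12.6·0.18 + 15.4·14.5·0.50 + 12.6·14.5·0.09] = 606.17 + 326.04 = 932.21.
With uncorrelated errors the cross-covariances are all true-score covariance, so they carry over unchanged; only the diagonal terms shrink to ρᵢσᵢ².
True-score variance = [15.4²·0.86 + 12.6²·0.56 + 14.5²·0.76] + 326.04 = 452.653 + 326.04 = 778.694.
Reliability = 778.694 / 932.21 = 0.835.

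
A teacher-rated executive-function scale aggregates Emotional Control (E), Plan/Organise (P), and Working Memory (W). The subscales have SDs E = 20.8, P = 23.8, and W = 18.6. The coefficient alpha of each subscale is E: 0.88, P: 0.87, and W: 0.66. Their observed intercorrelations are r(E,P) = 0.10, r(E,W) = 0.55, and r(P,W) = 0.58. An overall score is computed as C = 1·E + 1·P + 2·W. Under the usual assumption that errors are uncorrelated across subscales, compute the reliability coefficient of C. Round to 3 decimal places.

Var(C) = 20.8² + 23.8² + 2²·18.6² + 2·[20.8·23.8·0.10 + 2·20.8·18.6·0.55 + 2·23.8·18.6·0.58] = 2382.92 + 1977.16 = 4360.08.
Under uncorrelated errors the observed covariances equal the true-score covariances, so only the own-variance terms attenuate.
True-score variance = [20.8²·0.88 + 23.8²·0.87 + 2²·18.6²·0.66] + 1977.16 = 1786.86 + 1977.16 = 3764.02.
Reliability = 3764.02 / 4360.08 = 0.863.

0.863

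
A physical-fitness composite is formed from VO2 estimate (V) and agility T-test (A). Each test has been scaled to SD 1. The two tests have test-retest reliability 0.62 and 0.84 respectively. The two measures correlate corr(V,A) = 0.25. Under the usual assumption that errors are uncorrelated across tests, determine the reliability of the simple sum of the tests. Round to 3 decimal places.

Var(V+A) = 2 + 2·[0.25] = 2 + 0.5 = 2.5.
Under uncorrelated errors the observed covariances equal the true-score covariances, so only the own-variance terms attenuate.
True-score variance = [0.62 + 0.84] + 0.5 = 1.46 + 0.5 = 1.96.
Reliability = 1.96 / 2.5 = 0.784.

0.784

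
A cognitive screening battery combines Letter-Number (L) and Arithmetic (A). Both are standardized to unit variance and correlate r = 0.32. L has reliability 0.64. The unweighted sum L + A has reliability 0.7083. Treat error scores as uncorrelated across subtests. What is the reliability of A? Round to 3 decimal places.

Var(L+A) = 2 + 2·0.32 = 2.640.
True-score variance = ρ_L + ρ_A + 2·0.32, so 0.7083 = (0.64 + ρ_A + 0.64) / 2.640.
ρ_A = 0.7083·2.640 − 0.64 − 0.64 = 0.590.

0.590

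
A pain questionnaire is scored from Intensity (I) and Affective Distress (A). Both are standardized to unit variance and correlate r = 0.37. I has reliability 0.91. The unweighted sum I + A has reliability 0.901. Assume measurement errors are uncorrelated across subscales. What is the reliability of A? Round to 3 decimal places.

0.819

Var(I+A) = 2 + 2·0.37 = 2.740.
True-score variance = ρ_I + ρ_A + 2·0.37, so 0.901 = (0.91 + ρ_A + 0.74) / 2.740.
ρ_A = 0.901·2.740 − 0.91 − 0.74 = 0.819.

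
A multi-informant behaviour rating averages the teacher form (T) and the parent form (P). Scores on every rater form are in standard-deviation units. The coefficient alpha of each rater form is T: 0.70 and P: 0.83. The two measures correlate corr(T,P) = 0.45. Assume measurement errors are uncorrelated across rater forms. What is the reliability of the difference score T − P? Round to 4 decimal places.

0.5727

Var(T−P) = 1 + 1 − 2·0.45 = 2 − 0.9 = 1.1.
Under uncorrelated errors the observed covariances equal the true-score covariances, so only the own-variance terms attenuate.
True-score variance = [0.70 + 0.83] − 0.9 = 1.53 − 0.9 = 0.63.
Reliability = 0.63 / 1.1 = 0.5727.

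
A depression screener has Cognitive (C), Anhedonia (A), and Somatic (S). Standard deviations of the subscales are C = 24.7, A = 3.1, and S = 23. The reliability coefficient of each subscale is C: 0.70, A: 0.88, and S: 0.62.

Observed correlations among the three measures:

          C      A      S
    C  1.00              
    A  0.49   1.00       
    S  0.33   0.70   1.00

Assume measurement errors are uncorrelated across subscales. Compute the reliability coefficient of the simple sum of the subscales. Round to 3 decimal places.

0.773

Var(C+A+S) = 24.7² + 3.1² + 23² + 2·[24.7·3.1·0.49 + 24.7·23·0.33 + 3.1·23·0.70] = 1148.7 + 549.805 = 1698.5.
Under uncorrelated errors the observed covariances equal the true-score covariances, so only the own-variance terms attenuate.
True-score variance = [24.7²·0.70 + 3.1²·0.88 + 23²·0.62] + 549.805 = 763.5 + 549.805 = 1313.3.
Reliability = 1313.3 / 1698.5 = 0.773.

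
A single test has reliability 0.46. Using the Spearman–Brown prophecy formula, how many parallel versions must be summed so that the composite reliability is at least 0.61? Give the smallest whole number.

2

k ≥ ρ*(1−ρ₁)/(ρ₁(1−ρ*)) = 0.61·0.54 / (0.46·0.39) = 1.836.
Smallest integer k = 2.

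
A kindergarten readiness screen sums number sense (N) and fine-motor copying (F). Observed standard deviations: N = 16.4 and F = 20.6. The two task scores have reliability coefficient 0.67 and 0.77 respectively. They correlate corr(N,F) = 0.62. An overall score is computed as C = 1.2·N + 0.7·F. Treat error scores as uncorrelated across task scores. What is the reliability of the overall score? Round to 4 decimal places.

Var(C) = 1.2²·16.4² + 0.7²·20.6² + 2·[0.84·16.4·20.6·0.62] = 595.239 + 351.894 = 947.133.
Because errors are independent across components, Cov(Tᵢ,Tⱼ) = Cov(Xᵢ,Xⱼ); the off-diagonal part of the true-score variance is the same as above.
True-score variance = [1.2²·16.4²·0.67 + 0.7²·20.6²·0.77] + 351.894 = 419.604 + 351.894 = 771.498.
Reliability = 771.498 / 947.133 = 0.8146.

0.8146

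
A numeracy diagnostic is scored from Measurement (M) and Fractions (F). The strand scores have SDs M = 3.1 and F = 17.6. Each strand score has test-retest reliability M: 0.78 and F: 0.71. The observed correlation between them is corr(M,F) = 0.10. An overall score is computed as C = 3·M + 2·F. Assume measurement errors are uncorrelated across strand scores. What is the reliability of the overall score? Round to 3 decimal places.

Var(C) = 3²·3.1² + 2²·17.6² + 2·[6·3.1·17.6·0.10] = 1325.53 + 65.472 = 1391.
With uncorrelated errors the cross-covariances are all true-score covariance, so they carry over unchanged; only the diagonal terms shrink to ρᵢσᵢ².
True-score variance = [3²·3.1²·0.78 + 2²·17.6²·0.71] + 65.472 = 947.181 + 65.472 = 1012.65.
Reliability = 1012.65 / 1391 = 0.728.

0.728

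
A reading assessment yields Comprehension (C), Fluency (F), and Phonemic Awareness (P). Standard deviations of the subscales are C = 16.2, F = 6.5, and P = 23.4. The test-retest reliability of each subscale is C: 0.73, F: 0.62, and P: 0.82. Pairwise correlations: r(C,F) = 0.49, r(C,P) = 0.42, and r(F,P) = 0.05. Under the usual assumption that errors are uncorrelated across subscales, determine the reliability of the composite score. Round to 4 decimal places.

Var(C+F+P) = 16.2² + 6.5² + 23.4² + 2·[16.2·6.5·0.49 + 16.2·23.4·0.42 + 6.5·23.4·0.05] = 852.25 + 436.831 = 1289.08.
With uncorrelated errors the cross-covariances are all true-score covariance, so they carry over unchanged; only the diagonal terms shrink to ρᵢσᵢ².
True-score variance = [16.2²·0.73 + 6.5²·0.62 + 23.4²·0.82] + 436.831 = 666.775 + 436.831 = 1103.61.
Reliability = 1103.61 / 1289.08 = 0.8561.

0.8561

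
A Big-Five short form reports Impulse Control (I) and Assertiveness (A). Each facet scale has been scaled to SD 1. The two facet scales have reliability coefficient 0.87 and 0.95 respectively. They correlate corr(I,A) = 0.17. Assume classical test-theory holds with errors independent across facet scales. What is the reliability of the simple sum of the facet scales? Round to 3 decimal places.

Var(I+A) = 2 + 2·[0.17] = 2 + 0.34 = 2.34.
Under uncorrelated errors the observed covariances equal the true-score covariances, so only the own-variance terms attenuate.
True-score variance = [0.87 + 0.95] + 0.34 = 1.82 + 0.34 = 2.16.
Reliability = 2.16 / 2.34 = 0.923.

0.923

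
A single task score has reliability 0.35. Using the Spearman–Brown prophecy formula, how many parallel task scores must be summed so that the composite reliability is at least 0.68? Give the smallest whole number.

k ≥ ρ*(1−ρ₁)/(ρ₁(1−ρ*)) = 0.68·0.65 / (0.35·0.32) = 3.946.
Smallest integer k = 4.

4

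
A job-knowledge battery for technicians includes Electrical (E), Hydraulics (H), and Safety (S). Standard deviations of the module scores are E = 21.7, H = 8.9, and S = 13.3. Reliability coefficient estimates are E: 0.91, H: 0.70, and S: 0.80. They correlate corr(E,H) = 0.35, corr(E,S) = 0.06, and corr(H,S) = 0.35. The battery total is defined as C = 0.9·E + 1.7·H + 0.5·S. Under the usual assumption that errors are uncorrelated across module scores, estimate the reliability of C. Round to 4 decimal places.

Var(C) = 0.9²·21.7² + 1.7²·8.9² + 0.5²·13.3² + 2·[1.53·21.7·8.9·0.35 + 0.45·21.7·13.3·0.06 + 0.85·8.9·13.3·0.35] = 654.56 + 292.857 = 947.418.
Under uncorrelated errors the observed covariances equal the true-score covariances, so only the own-variance terms attenuate.
True-score variance = [0.9²·21.7²·0.91 + 1.7²·8.9²·0.70 + 0.5²·13.3²·0.80] + 292.857 = 542.713 + 292.857 = 835.57.
Reliability = 835.57 / 947.418 = 0.8819.

0.8819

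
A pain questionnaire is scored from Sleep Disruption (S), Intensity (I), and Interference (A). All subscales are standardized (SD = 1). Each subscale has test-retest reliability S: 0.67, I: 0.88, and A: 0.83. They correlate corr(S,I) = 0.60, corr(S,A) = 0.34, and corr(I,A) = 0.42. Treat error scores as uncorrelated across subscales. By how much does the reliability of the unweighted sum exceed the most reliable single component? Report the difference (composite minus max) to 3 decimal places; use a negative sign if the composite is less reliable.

0.012

Var(sum) = 3 + 2.72 = 5.72; true-score variance = 2.38 + 2.72 = 5.1; composite reliability = 0.8916.
Max component reliability = 0.8800.
Difference = 0.8916 − 0.8800 = 0.012.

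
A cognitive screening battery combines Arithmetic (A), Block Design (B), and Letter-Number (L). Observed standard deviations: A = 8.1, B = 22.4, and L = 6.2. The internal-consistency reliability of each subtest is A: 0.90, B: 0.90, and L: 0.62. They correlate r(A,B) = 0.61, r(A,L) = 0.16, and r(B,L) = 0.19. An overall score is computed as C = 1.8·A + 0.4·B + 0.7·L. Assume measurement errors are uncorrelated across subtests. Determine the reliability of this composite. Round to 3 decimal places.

0.928

Var(C) = 1.8²·8.1² + 0.4²·22.4² + 0.7²·6.2² + 2·[0.72·8.1·22.4·0.61 + 1.26·8.1·6.2·0.16 + 0.28·22.4·6.2·0.19] = 311.694 + 194.402 = 506.096.
Because errors are independent across components, Cov(Tᵢ,Tⱼ) = Cov(Xᵢ,Xⱼ); the off-diagonal part of the true-score variance is the same as above.
True-score variance = [1.8²·8.1²·0.90 + 0.4²·22.4²·0.90 + 0.7²·6.2²·0.62] + 194.402 = 275.25 + 194.402 = 469.653.
Reliability = 469.653 / 506.096 = 0.928.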